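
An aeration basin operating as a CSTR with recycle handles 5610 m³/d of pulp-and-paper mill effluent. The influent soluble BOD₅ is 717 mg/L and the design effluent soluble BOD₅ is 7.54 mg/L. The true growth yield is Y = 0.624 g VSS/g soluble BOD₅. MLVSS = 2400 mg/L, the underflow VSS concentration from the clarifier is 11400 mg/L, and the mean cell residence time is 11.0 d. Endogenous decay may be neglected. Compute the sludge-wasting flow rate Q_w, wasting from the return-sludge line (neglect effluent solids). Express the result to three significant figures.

Q_w ≈ 218 m³/d

Biomass mass balance (decay neglected): V·X = Y·Q·(S₀ − S)·θ_c, so V = 0.624 × 5610 × (717 − 7.54) × 11.0 / 2400 = 11383 m³.
Wasting from the return line (neglecting effluent solids): Q_w = V·X / (θ_c·X_r) = 11383 × 2400 / (11.0 × 11400) = 217.9 m³/d.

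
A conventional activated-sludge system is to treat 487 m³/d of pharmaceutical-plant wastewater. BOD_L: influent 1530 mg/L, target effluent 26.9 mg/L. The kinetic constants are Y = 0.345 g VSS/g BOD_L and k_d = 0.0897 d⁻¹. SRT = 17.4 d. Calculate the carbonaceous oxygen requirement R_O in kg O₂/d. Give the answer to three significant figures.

R_O ≈ 592 kg O₂/d

Correct the yield for decay: Y_obs = Y/(1 + k_d θ_c) = 0.345 / (1 + 0.0897 × 17.4) = 0.345 / 2.561 = 0.1347.
Substrate removed = Q·(S₀ − S) = 487 m³/d × (1530 − 26.9) g/m³ = 7.32×10^5 g/d = 732.0 kg/d.
Net sludge production P_X = 0.1347 × 732.0 = 98.62 kg VSS/d.
R_O = Q·(S₀ − S) − 1.42·P_X = 732.0 − 1.42 × 98.62 = 592.0 kg O₂/d.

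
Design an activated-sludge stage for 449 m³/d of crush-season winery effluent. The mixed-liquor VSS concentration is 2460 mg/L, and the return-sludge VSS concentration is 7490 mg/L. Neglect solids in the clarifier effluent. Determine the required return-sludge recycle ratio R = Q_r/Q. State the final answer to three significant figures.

R ≈ 0.489

Mass balance around the secondary clarifier (neglecting effluent solids): R = X / (X_r − X) = 2460 / (7490 − 2460) = 0.4891.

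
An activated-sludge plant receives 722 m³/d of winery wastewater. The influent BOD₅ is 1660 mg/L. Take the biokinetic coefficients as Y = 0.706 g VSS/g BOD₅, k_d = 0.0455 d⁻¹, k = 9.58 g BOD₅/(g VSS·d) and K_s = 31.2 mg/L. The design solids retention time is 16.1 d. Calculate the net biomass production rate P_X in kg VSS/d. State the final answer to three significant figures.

P_X ≈ 488 kg VSS/d

Effluent substrate depends only on kinetics and SRT: S = K_s(1 + k_d θ_c) / [θ_c(Yk − k_d) − 1] = 31.2 × (1 + 0.0455 × 16.1) / [16.1 × (0.706 × 9.58 − 0.0455) − 1] = 54.06 / 107.2 = 0.5044 mg/L.
The observed yield is Y_obs = Y/(1 + k_d·θ_c) = 0.706 / (1 + 0.0455 × 16.1) = 0.706 / 1.733 = 0.4075 g VSS per g BOD₅ removed.
ΔS = 1660 − 0.504 = 1659 mg/L, so the substrate removal rate is 722 × 1659/1000 = 1198 kg BOD₅/d.
So the net sludge growth is P_X = 0.4075 × 1198 = 488.2 kg VSS/d.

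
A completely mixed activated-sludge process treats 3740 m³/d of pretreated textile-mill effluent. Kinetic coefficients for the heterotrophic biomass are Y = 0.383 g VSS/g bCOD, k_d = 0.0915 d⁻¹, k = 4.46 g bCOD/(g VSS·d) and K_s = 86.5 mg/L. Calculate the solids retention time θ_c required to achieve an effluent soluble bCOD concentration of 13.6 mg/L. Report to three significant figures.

At the target effluent, Y k S/(K_s+S) = 0.383×4.46×13.6/100.1 = 0.2321 d⁻¹.
1/θ_c = 0.2321 − 0.0915 = 0.1406 d⁻¹, so θ_c = 7.113 d.

θ_c ≈ 7.11 d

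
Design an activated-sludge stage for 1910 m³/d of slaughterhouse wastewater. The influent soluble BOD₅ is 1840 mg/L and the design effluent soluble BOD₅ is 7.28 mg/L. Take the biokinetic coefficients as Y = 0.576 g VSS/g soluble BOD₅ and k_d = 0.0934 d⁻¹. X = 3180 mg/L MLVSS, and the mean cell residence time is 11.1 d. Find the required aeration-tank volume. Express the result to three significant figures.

Steady-state biomass mass balance: V·X·(1 + k_d·θ_c) = Y·Q·(S₀ − S)·θ_c, so V = 0.576 × 1910 × (1840 − 7.28) × 11.1 / [3180 × (1 + 0.0934 × 11.1)] = 2.24×10^7 / 6477 = 3456 m³.

V ≈ 3460 m³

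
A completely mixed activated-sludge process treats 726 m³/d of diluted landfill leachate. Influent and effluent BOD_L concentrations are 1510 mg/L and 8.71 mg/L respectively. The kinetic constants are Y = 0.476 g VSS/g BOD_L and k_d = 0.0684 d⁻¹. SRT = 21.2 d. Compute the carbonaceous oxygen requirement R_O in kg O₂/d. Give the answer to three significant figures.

R_O ≈ 789 kg O₂/d

Y_obs = Y / (1 + k_d θ_c) = 0.476 / (1 + 0.0684 × 21.2) = 0.476 / 2.450 = 0.1943.
Q·(S₀ − S) = 726 × (1510 − 8.71) × 10⁻³ = 1090 kg/d removed.
Net sludge production P_X = 0.1943 × 1090 = 211.8 kg VSS/d.
R_O = Q·(S₀ − S) − 1.42·P_X = 1090 − 1.42 × 211.8 = 789.2 kg O₂/d.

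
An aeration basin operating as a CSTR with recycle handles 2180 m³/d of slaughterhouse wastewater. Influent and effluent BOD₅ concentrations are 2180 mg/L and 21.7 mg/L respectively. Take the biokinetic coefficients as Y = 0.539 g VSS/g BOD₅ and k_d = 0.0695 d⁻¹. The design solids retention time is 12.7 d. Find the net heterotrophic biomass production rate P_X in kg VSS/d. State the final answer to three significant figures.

P_X ≈ 1350 kg VSS/d

The observed yield is Y_obs = Y/(1 + k_d·θ_c) = 0.539 / (1 + 0.0695 × 12.7) = 0.539 / 1.883 = 0.2863 g VSS per g BOD₅ removed.
Q·(S₀ − S) = 2180 × (2180 − 21.7) × 10⁻³ = 4705 kg/d removed.
So the net sludge growth is P_X = 0.2863 × 4705 = 1347 kg VSS/d.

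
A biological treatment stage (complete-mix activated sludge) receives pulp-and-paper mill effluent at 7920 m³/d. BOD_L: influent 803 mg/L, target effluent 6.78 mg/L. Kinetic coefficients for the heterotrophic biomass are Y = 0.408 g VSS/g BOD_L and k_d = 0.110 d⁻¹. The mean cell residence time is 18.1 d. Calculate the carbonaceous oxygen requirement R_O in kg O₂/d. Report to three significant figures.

R_O ≈ 5080 kg O₂/d

Y_obs = Y / (1 + k_d θ_c) = 0.408 / (1 + 0.110 × 18.1) = 0.408 / 2.991 = 0.1364.
Q·(S₀ − S) = 7920 × (803 − 6.78) × 10⁻³ = 6306 kg/d removed.
Biomass synthesised: P_X = Y_obs × 6306 = 860.2 kg VSS/d.
R_O = Q·ΔS − 1.42 P_X = 6306 − 1221 = 5085 kg O₂/d.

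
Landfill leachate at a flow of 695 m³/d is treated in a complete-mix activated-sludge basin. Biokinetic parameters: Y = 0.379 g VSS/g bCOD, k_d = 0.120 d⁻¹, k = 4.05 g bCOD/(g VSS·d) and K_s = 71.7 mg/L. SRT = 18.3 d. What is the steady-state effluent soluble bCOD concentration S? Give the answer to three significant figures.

S ≈ 9.21 mg/L

Effluent substrate depends only on kinetics and SRT: S = K_s(1 + k_d θ_c) / [θ_c(Yk − k_d) − 1] = 71.7 × (1 + 0.120 × 18.3) / [18.3 × (0.379 × 4.05 − 0.120) − 1] = 229.2 / 24.89 = 9.205 mg/L.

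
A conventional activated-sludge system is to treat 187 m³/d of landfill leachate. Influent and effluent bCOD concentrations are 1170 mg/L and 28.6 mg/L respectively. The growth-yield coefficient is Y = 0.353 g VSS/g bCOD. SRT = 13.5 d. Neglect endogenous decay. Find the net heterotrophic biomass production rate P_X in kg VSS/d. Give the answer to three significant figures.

Since k_d ≈ 0, Y_obs = Y = 0.353 g VSS/g bCOD.
Mass of bCOD removed per day: Q(S₀ − S) = 187 × 1141 g/m³ = 213.4 kg/d.
Net biomass production P_X = Y_obs × Q·(S₀ − S) = 0.3530 × 213.4 = 75.34 kg VSS/d.

P_X ≈ 75.3 kg VSS/d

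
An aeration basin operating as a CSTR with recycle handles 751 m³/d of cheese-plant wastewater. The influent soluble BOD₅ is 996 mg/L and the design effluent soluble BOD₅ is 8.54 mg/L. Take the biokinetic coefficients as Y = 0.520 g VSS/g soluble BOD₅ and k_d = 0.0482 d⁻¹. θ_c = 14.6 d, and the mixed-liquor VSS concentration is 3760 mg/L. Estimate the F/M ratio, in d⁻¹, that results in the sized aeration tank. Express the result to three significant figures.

F/M ≈ 0.226 d⁻¹

Steady-state biomass mass balance: V·X·(1 + k_d·θ_c) = Y·Q·(S₀ − S)·θ_c, so V = 0.520 × 751 × (996 − 8.54) × 14.6 / [3760 × (1 + 0.0482 × 14.6)] = 5.63×10^6 / 6406 = 878.9 m³.
Food-to-microorganism ratio F/M = Q S₀ / (V X) = 751 × 996 / (878.9 × 3760) = 0.2264 d⁻¹.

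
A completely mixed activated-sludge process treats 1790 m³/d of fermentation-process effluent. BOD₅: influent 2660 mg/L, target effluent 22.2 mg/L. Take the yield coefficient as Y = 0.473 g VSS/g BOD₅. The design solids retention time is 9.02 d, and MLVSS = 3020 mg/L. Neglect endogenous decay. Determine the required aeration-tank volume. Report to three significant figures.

V ≈ 6670 m³

Biomass mass balance (decay neglected): V·X = Y·Q·(S₀ − S)·θ_c, so V = 0.473 × 1790 × (2660 − 22.2) × 9.02 / 3020 = 6670 m³.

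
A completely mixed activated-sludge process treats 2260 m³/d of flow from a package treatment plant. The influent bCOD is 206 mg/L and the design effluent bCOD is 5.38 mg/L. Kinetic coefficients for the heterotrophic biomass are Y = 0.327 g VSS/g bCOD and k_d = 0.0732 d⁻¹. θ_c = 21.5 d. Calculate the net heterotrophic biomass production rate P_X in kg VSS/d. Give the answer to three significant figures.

P_X ≈ 57.6 kg VSS/d

Observed yield with endogenous decay: Y_obs = Y / (1 + k_d·θ_c) = 0.327 / (1 + 0.0732 × 21.5) = 0.327 / 2.574 = 0.1270 g VSS/g bCOD.
Substrate removed = Q·(S₀ − S) = 2260 m³/d × (206 − 5.38) g/m³ = 4.53×10^5 g/d = 453.4 kg/d.
Net biomass production P_X = Y_obs × Q·(S₀ − S) = 0.1270 × 453.4 = 57.60 kg VSS/d.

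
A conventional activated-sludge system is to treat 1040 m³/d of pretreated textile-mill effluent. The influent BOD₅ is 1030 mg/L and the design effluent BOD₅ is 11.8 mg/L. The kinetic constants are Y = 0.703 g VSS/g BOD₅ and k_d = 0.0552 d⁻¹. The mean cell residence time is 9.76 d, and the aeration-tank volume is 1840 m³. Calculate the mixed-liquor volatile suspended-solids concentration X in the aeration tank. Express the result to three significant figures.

X ≈ 2570 mg/L

Solving the biomass balance for X: X = Y Q (S₀−S) θ_c / [V (1+k_d θ_c)] = 0.703 × 1040 × (1030 − 11.8) × 9.76 / [1840 × (1 + 0.0552 × 9.76)] = 2566 mg/L.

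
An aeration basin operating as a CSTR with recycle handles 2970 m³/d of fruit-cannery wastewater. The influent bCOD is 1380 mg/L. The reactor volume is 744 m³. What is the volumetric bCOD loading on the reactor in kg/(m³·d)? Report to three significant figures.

L_v ≈ 5.51 kg bCOD/(m³·d)

Applied bCOD load per unit volume = Q·S₀/V = (2970 × 1380/1000)/744.0 = 5.509 kg bCOD·m⁻³·d⁻¹.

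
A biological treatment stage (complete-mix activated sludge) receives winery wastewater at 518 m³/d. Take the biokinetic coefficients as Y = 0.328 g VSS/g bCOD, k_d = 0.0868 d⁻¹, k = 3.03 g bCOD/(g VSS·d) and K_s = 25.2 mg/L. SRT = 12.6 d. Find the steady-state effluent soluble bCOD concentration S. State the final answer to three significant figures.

For a completely mixed reactor with recycle the Lawrence–McCarty relation gives S = K_s·(1 + k_d·θ_c) / [θ_c·(Y·k − k_d) − 1] = 25.2 × (1 + 0.0868 × 12.6) / [12.6 × (0.328 × 3.03 − 0.0868) − 1] = 52.76 / 10.43 = 5.059 mg/L.

S ≈ 5.06 mg/L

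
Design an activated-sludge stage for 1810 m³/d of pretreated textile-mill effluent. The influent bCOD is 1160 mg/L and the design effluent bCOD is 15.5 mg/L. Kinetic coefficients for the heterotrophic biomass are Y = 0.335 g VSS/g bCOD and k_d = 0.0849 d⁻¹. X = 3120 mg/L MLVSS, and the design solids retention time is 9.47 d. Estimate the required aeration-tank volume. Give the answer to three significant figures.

From the SRT design equation V = Y Q (S₀−S) θ_c / [X (1 + k_d θ_c)] = 0.335 × 1810 × (1160 − 15.5) × 9.47 / [3120 × (1 + 0.0849 × 9.47)] = 6.57×10^6 / 5628 = 1168 m³.

V ≈ 1170 m³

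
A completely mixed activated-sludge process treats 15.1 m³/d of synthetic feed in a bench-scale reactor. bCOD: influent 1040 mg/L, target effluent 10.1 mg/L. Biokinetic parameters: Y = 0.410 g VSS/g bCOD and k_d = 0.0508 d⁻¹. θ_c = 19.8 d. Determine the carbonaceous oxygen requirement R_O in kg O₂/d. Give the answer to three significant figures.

Observed yield with endogenous decay: Y_obs = Y / (1 + k_d·θ_c) = 0.410 / (1 + 0.0508 × 19.8) = 0.410 / 2.006 = 0.2044 g VSS/g bCOD.
ΔS = 1040 − 10.1 = 1030 mg/L, so the substrate removal rate is 15.1 × 1030/1000 = 15.55 kg bCOD/d.
Biomass synthesised: P_X = Y_obs × 15.55 = 3.179 kg VSS/d.
Carbonaceous O₂ demand = substrate oxidised − cell-mass equivalent = 15.55 − 1.42 × 3.179 = 11.04 kg O₂/d.

R_O ≈ 11.0 kg O₂/d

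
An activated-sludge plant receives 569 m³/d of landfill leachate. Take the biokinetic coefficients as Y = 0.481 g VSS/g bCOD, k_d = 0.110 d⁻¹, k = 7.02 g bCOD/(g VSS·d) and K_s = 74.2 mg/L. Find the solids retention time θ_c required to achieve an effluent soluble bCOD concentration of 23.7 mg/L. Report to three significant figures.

From 1/θ_c = Y·k·S/(K_s + S) − k_d: Y·k·S/(K_s+S) = 0.481 × 7.02 × 23.7 / (74.2 + 23.7) = 0.8174 d⁻¹.
1/θ_c = 0.8174 − 0.110 = 0.7074 d⁻¹, so θ_c = 1.414 d.

θ_c ≈ 1.41 d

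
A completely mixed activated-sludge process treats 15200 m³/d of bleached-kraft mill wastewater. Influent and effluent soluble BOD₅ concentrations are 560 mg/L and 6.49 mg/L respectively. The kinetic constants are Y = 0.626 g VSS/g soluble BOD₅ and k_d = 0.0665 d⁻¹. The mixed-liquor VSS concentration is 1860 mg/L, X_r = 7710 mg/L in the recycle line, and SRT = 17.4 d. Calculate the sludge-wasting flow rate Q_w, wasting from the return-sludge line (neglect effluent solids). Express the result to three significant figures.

Q_w ≈ 317 m³/d

Steady-state biomass mass balance: V·X·(1 + k_d·θ_c) = Y·Q·(S₀ − S)·θ_c, so V = 0.626 × 15200 × (560 − 6.49) × 17.4 / [1860 × (1 + 0.0665 × 17.4)] = 9.16×10^7 / 4012 = 22841 m³.
Q_w = (V·X)/(θ_c X_r) = 22841 × 1860 / (17.4 × 7710) = 316.7 m³/d.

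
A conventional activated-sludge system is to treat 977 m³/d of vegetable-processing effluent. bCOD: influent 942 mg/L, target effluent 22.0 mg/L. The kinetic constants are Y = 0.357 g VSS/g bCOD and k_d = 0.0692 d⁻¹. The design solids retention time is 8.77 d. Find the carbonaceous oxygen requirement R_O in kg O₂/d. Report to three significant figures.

Correct the yield for decay: Y_obs = Y/(1 + k_d θ_c) = 0.357 / (1 + 0.0692 × 8.77) = 0.357 / 1.607 = 0.2222.
Q·(S₀ − S) = 977 × (942 − 22.0) × 10⁻³ = 898.8 kg/d removed.
Net sludge production P_X = 0.2222 × 898.8 = 199.7 kg VSS/d.
R_O = Q·ΔS − 1.42 P_X = 898.8 − 283.6 = 615.3 kg O₂/d.

R_O ≈ 615 kg O₂/d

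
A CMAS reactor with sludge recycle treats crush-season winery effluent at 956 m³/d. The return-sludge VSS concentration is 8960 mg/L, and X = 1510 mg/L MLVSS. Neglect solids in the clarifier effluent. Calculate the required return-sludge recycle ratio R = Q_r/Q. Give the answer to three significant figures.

R = Q_r/Q = X/(X_r − X) = 1510 / (8960 − 1510) = 0.2027.

R ≈ 0.203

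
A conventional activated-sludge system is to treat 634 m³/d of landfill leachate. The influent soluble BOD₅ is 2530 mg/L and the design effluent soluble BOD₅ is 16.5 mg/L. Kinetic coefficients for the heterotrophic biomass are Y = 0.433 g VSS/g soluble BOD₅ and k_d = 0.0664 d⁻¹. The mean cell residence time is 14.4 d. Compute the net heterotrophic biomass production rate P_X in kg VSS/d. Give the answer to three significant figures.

The observed yield is Y_obs = Y/(1 + k_d·θ_c) = 0.433 / (1 + 0.0664 × 14.4) = 0.433 / 1.956 = 0.2214 g VSS per g soluble BOD₅ removed.
Q·(S₀ − S) = 634 × (2530 − 16.5) × 10⁻³ = 1594 kg/d removed.
P_X = Y_obs · Q(S₀ − S) = 0.2214 × 1594 = 352.7 kg VSS/d.

P_X ≈ 353 kg VSS/d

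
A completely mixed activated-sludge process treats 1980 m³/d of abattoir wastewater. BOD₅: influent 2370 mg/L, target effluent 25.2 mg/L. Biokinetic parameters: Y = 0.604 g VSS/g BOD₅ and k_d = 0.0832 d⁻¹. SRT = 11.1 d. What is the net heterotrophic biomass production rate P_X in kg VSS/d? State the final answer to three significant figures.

P_X ≈ 1460 kg VSS/d

Correct the yield for decay: Y_obs = Y/(1 + k_d θ_c) = 0.604 / (1 + 0.0832 × 11.1) = 0.604 / 1.924 = 0.3140.
Substrate removed = Q·(S₀ − S) = 1980 m³/d × (2370 − 25.2) g/m³ = 4.64×10^6 g/d = 4643 kg/d.
Net biomass production P_X = Y_obs × Q·(S₀ − S) = 0.3140 × 4643 = 1458 kg VSS/d.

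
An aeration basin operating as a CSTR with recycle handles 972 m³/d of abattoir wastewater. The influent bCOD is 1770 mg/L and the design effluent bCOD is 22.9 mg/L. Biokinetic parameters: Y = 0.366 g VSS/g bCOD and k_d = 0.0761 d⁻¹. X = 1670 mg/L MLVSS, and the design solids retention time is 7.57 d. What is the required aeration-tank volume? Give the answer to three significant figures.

Rearranging the biomass balance for a CMAS with decay, V = Y·Q·ΔS·θ_c / [X·(1+k_d θ_c)] = 0.366 × 972 × (1770 − 22.9) × 7.57 / [1670 × (1 + 0.0761 × 7.57)] = 4.71×10^6 / 2632 = 1788 m³.

V ≈ 1790 m³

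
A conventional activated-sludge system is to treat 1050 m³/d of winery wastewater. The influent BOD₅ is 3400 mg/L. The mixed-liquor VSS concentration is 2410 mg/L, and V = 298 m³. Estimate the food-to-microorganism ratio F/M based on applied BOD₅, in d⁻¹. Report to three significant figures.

F/M ≈ 4.97 d⁻¹

Food-to-microorganism ratio F/M = Q S₀ / (V X) = 1050 × 3400 / (298.0 × 2410) = 4.971 d⁻¹.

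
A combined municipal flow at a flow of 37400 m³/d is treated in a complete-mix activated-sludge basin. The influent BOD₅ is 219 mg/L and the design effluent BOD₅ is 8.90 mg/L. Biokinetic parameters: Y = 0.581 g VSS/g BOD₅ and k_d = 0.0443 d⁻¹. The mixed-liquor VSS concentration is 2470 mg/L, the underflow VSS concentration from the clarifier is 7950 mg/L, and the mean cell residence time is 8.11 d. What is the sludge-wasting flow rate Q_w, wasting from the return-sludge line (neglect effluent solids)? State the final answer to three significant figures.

Rearranging the biomass balance for a CMAS with decay, V = Y·Q·ΔS·θ_c / [X·(1+k_d θ_c)] = 0.581 × 37400 × (219 − 8.90) × 8.11 / [2470 × (1 + 0.0443 × 8.11)] = 3.7×10^7 / 3357 = 11028 m³.
Wasting from the return line (neglecting effluent solids): Q_w = V·X / (θ_c·X_r) = 11028 × 2470 / (8.11 × 7950) = 422.5 m³/d.

Q_w ≈ 422 m³/d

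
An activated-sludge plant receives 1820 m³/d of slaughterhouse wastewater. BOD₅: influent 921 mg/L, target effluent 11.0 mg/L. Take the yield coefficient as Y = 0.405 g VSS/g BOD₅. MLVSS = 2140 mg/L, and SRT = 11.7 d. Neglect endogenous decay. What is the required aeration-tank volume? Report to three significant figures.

With k_d = 0 the design equation reduces to V = Y Q (S₀−S) θ_c / X = 0.405 × 1820 × (921 − 11.0) × 11.7 / 2140 = 3667 m³.

V ≈ 3670 m³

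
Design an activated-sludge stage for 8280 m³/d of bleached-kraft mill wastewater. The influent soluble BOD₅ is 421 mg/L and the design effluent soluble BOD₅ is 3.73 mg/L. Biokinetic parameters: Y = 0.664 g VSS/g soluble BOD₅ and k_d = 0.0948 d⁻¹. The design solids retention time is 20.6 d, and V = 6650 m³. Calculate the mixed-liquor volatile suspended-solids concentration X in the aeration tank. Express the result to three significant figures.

X ≈ 2410 mg/L

Solving the biomass balance for X: X = Y Q (S₀−S) θ_c / [V (1+k_d θ_c)] = 0.664 × 8280 × (421 − 3.73) × 20.6 / [6650 × (1 + 0.0948 × 20.6)] = 2407 mg/L.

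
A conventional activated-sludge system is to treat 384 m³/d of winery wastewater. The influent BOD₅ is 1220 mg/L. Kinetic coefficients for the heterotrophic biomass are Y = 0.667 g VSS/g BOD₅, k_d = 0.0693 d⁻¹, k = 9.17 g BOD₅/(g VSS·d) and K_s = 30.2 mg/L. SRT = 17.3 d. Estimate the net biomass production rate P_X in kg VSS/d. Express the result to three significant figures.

Effluent substrate depends only on kinetics and SRT: S = K_s(1 + k_d θ_c) / [θ_c(Yk − k_d) − 1] = 30.2 × (1 + 0.0693 × 17.3) / [17.3 × (0.667 × 9.17 − 0.0693) − 1] = 66.41 / 103.6 = 0.6409 mg/L.
The observed yield is Y_obs = Y/(1 + k_d·θ_c) = 0.667 / (1 + 0.0693 × 17.3) = 0.667 / 2.199 = 0.3033 g VSS per g BOD₅ removed.
Substrate removed = Q·(S₀ − S) = 384 m³/d × (1220 − 0.641) g/m³ = 4.68×10^5 g/d = 468.2 kg/d.
Net biomass production P_X = Y_obs × Q·(S₀ − S) = 0.3033 × 468.2 = 142.0 kg VSS/d.

P_X ≈ 142 kg VSS/d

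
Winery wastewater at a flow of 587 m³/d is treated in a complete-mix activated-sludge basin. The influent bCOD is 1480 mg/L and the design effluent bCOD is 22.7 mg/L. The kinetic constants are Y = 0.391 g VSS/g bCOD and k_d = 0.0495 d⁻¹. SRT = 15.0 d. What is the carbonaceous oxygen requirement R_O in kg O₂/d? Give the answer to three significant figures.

The observed yield is Y_obs = Y/(1 + k_d·θ_c) = 0.391 / (1 + 0.0495 × 15.0) = 0.391 / 1.743 = 0.2244 g VSS per g bCOD removed.
Substrate removed = Q·(S₀ − S) = 587 m³/d × (1480 − 22.7) g/m³ = 8.55×10^5 g/d = 855.4 kg/d.
P_X = Y_obs·Q·(S₀ − S) = 0.2244 × 855.4 = 192.0 kg VSS/d.
R_O = Q·(S₀ − S) − 1.42·P_X = 855.4 − 1.42 × 192.0 = 582.9 kg O₂/d.

R_O ≈ 583 kg O₂/d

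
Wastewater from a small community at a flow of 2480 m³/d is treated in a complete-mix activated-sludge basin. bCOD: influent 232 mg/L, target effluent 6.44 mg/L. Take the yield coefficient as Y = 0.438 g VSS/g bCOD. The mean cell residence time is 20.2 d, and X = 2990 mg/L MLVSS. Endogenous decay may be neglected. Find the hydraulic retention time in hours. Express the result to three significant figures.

τ ≈ 16.0 h

With k_d = 0 the design equation reduces to V = Y Q (S₀−S) θ_c / X = 0.438 × 2480 × (232 − 6.44) × 20.2 / 2990 = 1655 m³.
τ = V/Q = 1655/2480 = 0.6674 d, or 16.02 h.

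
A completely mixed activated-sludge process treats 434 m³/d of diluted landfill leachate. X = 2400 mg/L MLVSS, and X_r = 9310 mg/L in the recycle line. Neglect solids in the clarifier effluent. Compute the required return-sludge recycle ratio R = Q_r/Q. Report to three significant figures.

Mass balance around the secondary clarifier (neglecting effluent solids): R = X / (X_r − X) = 2400 / (9310 − 2400) = 0.3473.

R ≈ 0.347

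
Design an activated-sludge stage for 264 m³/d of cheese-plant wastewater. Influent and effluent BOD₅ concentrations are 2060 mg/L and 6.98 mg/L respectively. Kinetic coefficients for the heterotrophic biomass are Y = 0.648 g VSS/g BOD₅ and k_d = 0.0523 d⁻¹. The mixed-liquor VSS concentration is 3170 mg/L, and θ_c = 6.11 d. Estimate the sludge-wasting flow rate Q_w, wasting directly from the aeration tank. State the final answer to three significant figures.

Q_w ≈ 84.0 m³/d

Rearranging the biomass balance for a CMAS with decay, V = Y·Q·ΔS·θ_c / [X·(1+k_d θ_c)] = 0.648 × 264 × (2060 − 6.98) × 6.11 / [3170 × (1 + 0.0523 × 6.11)] = 2.15×10^6 / 4183 = 513.0 m³.
With mixed-liquor wasting, θ_c = V/Q_w, so Q_w = V/θ_c = 513.0/6.11 = 83.96 m³/d.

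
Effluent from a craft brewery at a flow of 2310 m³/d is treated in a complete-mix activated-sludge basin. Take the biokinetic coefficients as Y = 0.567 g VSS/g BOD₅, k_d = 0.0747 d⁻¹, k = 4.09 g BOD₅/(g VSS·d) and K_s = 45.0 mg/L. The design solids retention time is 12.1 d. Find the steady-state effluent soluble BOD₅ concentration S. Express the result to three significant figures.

Effluent substrate depends only on kinetics and SRT: S = K_s(1 + k_d θ_c) / [θ_c(Yk − k_d) − 1] = 45.0 × (1 + 0.0747 × 12.1) / [12.1 × (0.567 × 4.09 − 0.0747) − 1] = 85.67 / 26.16 = 3.275 mg/L.

S ≈ 3.28 mg/L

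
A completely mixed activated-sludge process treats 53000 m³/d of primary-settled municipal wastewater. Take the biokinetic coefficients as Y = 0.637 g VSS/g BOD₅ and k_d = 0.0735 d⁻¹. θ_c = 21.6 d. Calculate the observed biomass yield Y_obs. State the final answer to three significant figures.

Observed yield with endogenous decay: Y_obs = Y / (1 + k_d·θ_c) = 0.637 / (1 + 0.0735 × 21.6) = 0.637 / 2.588 = 0.2462 g VSS/g BOD₅.

Y_obs ≈ 0.246 g VSS/g BOD₅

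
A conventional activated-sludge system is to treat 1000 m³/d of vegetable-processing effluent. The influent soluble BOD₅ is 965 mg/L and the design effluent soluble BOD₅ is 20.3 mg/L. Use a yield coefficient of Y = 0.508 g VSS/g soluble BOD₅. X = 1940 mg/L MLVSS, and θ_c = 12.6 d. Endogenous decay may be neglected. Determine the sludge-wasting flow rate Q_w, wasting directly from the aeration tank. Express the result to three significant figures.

Q_w ≈ 247 m³/d

With k_d = 0 the design equation reduces to V = Y Q (S₀−S) θ_c / X = 0.508 × 1000 × (965 − 20.3) × 12.6 / 1940 = 3117 m³.
With mixed-liquor wasting, θ_c = V/Q_w, so Q_w = V/θ_c = 3117/12.6 = 247.4 m³/d.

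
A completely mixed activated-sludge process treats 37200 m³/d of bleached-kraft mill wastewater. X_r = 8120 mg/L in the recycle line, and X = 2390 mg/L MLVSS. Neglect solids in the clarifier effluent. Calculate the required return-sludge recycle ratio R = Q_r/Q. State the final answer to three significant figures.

R ≈ 0.417

Mass balance around the secondary clarifier (neglecting effluent solids): R = X / (X_r − X) = 2390 / (8120 − 2390) = 0.4171.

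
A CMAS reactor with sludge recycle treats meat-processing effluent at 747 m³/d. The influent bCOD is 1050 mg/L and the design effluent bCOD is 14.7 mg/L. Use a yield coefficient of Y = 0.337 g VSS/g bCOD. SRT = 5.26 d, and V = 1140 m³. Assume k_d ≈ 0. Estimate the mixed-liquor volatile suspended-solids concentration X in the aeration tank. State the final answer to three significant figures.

X ≈ 1200 mg/L

X = Y·Q·ΔS·θ_c / V = 0.337 × 747 × (1050 − 14.7) × 5.26 / 1140 = 1203 mg/L.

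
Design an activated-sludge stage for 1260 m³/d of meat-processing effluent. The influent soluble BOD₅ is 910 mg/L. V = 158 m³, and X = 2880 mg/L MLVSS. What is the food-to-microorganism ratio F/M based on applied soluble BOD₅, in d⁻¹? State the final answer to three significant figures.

F/M ≈ 2.52 d⁻¹

Food-to-microorganism ratio F/M = Q S₀ / (V X) = 1260 × 910 / (158.0 × 2880) = 2.520 d⁻¹.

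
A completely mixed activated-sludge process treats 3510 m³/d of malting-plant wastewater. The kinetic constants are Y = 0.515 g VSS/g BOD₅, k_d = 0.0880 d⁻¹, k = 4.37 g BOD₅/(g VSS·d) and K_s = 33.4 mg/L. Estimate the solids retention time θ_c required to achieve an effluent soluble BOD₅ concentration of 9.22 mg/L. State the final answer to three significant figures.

θ_c ≈ 2.51 d

At the target effluent, Y k S/(K_s+S) = 0.515×4.37×9.22/42.62 = 0.4869 d⁻¹.
Then 1/θ_c = μ − k_d = 0.4869 − 0.0880 = 0.3989 d⁻¹, giving θ_c = 2.507 d.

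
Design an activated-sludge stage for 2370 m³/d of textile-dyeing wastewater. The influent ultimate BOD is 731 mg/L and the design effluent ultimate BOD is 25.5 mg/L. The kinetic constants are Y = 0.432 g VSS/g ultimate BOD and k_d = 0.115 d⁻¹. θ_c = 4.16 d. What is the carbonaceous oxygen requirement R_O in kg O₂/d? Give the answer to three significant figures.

R_O ≈ 978 kg O₂/d

Y_obs = Y / (1 + k_d θ_c) = 0.432 / (1 + 0.115 × 4.16) = 0.432 / 1.478 = 0.2922.
Substrate removed = Q·(S₀ − S) = 2370 m³/d × (731 − 25.5) g/m³ = 1.67×10^6 g/d = 1672 kg/d.
Net sludge production P_X = 0.2922 × 1672 = 488.6 kg VSS/d.
Carbonaceous O₂ demand = substrate oxidised − cell-mass equivalent = 1672 − 1.42 × 488.6 = 978.2 kg O₂/d.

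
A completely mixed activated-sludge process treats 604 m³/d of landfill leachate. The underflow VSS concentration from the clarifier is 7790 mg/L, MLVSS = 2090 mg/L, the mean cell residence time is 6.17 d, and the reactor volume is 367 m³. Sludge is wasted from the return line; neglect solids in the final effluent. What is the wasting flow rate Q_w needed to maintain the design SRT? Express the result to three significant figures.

Q_w = (V·X)/(θ_c X_r) = 367.0 × 2090 / (6.17 × 7790) = 15.96 m³/d.

Q_w ≈ 16.0 m³/d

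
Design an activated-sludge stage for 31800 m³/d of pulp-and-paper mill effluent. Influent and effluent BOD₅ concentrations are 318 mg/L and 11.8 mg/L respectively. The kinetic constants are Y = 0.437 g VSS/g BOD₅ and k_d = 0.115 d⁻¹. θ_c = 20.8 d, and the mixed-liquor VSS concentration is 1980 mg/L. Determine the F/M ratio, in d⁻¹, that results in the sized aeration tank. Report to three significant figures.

F/M ≈ 0.388 d⁻¹

Steady-state biomass mass balance: V·X·(1 + k_d·θ_c) = Y·Q·(S₀ − S)·θ_c, so V = 0.437 × 31800 × (318 − 11.8) × 20.8 / [1980 × (1 + 0.115 × 20.8)] = 8.85×10^7 / 6716 = 13178 m³.
F/M = applied load / biomass = Q·S₀/(V·X) = 31800 × 318 / (13178 × 1980) = 0.3876 d⁻¹.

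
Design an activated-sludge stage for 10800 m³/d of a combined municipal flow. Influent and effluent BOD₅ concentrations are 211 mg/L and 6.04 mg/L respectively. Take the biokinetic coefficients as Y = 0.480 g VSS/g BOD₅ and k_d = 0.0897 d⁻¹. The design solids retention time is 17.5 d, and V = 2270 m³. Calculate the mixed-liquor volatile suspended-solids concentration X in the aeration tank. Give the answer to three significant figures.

Solving the biomass balance for X: X = Y Q (S₀−S) θ_c / [V (1+k_d θ_c)] = 0.480 × 10800 × (211 − 6.04) × 17.5 / [2270 × (1 + 0.0897 × 17.5)] = 3188 mg/L.

X ≈ 3190 mg/L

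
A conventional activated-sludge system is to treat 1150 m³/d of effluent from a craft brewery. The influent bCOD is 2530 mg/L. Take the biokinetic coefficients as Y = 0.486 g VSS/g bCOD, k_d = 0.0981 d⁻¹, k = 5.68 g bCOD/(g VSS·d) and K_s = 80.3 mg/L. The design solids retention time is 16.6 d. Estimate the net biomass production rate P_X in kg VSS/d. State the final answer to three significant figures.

P_X ≈ 537 kg VSS/d

From the Monod/SRT balance for a CMAS, S = K_s·(1+k_d θ_c)/[θ_c·(Y k − k_d) − 1] = 80.3 × (1 + 0.0981 × 16.6) / [16.6 × (0.486 × 5.68 − 0.0981) − 1] = 211.1 / 43.20 = 4.886 mg/L.
Correct the yield for decay: Y_obs = Y/(1 + k_d θ_c) = 0.486 / (1 + 0.0981 × 16.6) = 0.486 / 2.628 = 0.1849.
Mass of bCOD removed per day: Q(S₀ − S) = 1150 × 2525 g/m³ = 2904 kg/d.
P_X = Y_obs · Q(S₀ − S) = 0.1849 × 2904 = 536.9 kg VSS/d.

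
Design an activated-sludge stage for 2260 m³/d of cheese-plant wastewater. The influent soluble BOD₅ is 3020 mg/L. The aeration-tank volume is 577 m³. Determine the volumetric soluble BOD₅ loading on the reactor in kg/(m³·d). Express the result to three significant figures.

L_v = Q S₀ / V = 2260 × 3020 × 10⁻³ / 577.0 = 11.83 kg/(m³·d).

L_v ≈ 11.8 kg soluble BOD₅/(m³·d)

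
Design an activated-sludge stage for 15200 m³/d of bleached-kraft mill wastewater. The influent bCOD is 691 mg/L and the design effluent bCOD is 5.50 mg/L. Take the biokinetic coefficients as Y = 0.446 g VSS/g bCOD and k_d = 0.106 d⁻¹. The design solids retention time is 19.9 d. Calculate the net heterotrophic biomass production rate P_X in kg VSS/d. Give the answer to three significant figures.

P_X ≈ 1490 kg VSS/d

Observed yield with endogenous decay: Y_obs = Y / (1 + k_d·θ_c) = 0.446 / (1 + 0.106 × 19.9) = 0.446 / 3.109 = 0.1434 g VSS/g bCOD.
ΔS = 691 − 5.50 = 685.5 mg/L, so the substrate removal rate is 15200 × 685.5/1000 = 10420 kg bCOD/d.
Biomass produced: P_X = Y_obs·Q·ΔS = 0.1434 × 10420 ≈ 1495 kg VSS/d.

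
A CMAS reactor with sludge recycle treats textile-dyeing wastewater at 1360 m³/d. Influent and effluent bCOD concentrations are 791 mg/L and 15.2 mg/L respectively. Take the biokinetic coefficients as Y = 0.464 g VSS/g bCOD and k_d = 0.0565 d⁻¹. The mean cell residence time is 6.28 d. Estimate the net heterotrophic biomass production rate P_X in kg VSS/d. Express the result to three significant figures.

P_X ≈ 361 kg VSS/d

Correct the yield for decay: Y_obs = Y/(1 + k_d θ_c) = 0.464 / (1 + 0.0565 × 6.28) = 0.464 / 1.355 = 0.3425.
Substrate removed = Q·(S₀ − S) = 1360 m³/d × (791 − 15.2) g/m³ = 1.06×10^6 g/d = 1055 kg/d.
Net biomass production P_X = Y_obs × Q·(S₀ − S) = 0.3425 × 1055 = 361.3 kg VSS/d.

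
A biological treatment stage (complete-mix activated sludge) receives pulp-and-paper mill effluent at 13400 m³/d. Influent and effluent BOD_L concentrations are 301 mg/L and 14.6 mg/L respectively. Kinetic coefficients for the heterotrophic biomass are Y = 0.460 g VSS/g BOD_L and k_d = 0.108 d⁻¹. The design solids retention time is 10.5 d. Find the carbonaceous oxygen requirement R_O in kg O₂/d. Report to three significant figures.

The observed yield is Y_obs = Y/(1 + k_d·θ_c) = 0.460 / (1 + 0.108 × 10.5) = 0.460 / 2.134 = 0.2156 g VSS per g BOD_L removed.
Q·(S₀ − S) = 13400 × (301 − 14.6) × 10⁻³ = 3838 kg/d removed.
P_X = Y_obs·Q·(S₀ − S) = 0.2156 × 3838 = 827.3 kg VSS/d.
R_O = Q·ΔS − 1.42 P_X = 3838 − 1175 = 2663 kg O₂/d.

R_O ≈ 2660 kg O₂/d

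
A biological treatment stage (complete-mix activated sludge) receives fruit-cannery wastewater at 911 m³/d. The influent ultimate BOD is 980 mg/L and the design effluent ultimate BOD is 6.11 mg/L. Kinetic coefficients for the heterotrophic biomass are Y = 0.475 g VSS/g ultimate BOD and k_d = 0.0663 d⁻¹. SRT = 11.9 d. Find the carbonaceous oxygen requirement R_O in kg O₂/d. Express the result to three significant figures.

R_O ≈ 553 kg O₂/d

The observed yield is Y_obs = Y/(1 + k_d·θ_c) = 0.475 / (1 + 0.0663 × 11.9) = 0.475 / 1.789 = 0.2655 g VSS per g ultimate BOD removed.
ΔS = 980 − 6.11 = 973.9 mg/L, so the substrate removal rate is 911 × 973.9/1000 = 887.2 kg ultimate BOD/d.
P_X = Y_obs·Q·(S₀ − S) = 0.2655 × 887.2 = 235.6 kg VSS/d.
Carbonaceous O₂ demand = substrate oxidised − cell-mass equivalent = 887.2 − 1.42 × 235.6 = 552.7 kg O₂/d.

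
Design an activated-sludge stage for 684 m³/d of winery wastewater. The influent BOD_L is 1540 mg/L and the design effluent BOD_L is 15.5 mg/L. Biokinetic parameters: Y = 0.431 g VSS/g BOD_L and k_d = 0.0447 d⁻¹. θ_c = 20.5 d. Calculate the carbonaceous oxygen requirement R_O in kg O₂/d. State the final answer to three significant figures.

R_O ≈ 710 kg O₂/d

Observed yield with endogenous decay: Y_obs = Y / (1 + k_d·θ_c) = 0.431 / (1 + 0.0447 × 20.5) = 0.431 / 1.916 = 0.2249 g VSS/g BOD_L.
Mass of BOD_L removed per day: Q(S₀ − S) = 684 × 1524 g/m³ = 1043 kg/d.
Biomass synthesised: P_X = Y_obs × 1043 = 234.5 kg VSS/d.
Carbonaceous O₂ demand = substrate oxidised − cell-mass equivalent = 1043 − 1.42 × 234.5 = 709.7 kg O₂/d.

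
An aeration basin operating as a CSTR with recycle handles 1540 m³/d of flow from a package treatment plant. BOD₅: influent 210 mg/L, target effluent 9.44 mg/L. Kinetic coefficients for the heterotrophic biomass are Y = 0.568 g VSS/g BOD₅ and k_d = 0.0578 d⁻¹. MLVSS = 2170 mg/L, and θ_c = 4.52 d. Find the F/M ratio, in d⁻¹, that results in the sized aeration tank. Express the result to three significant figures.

F/M ≈ 0.514 d⁻¹

Steady-state biomass mass balance: V·X·(1 + k_d·θ_c) = Y·Q·(S₀ − S)·θ_c, so V = 0.568 × 1540 × (210 − 9.44) × 4.52 / [2170 × (1 + 0.0578 × 4.52)] = 7.93×10^5 / 2737 = 289.7 m³.
Food-to-microorganism ratio F/M = Q S₀ / (V X) = 1540 × 210 / (289.7 × 2170) = 0.5144 d⁻¹.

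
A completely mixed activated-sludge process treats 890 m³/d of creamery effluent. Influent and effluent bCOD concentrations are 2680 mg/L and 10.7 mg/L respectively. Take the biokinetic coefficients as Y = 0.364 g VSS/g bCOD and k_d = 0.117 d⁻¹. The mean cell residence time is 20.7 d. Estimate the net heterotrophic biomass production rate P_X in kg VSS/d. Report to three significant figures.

P_X ≈ 253 kg VSS/d

Y_obs = Y / (1 + k_d θ_c) = 0.364 / (1 + 0.117 × 20.7) = 0.364 / 3.422 = 0.1064.
Q·(S₀ − S) = 890 × (2680 − 10.7) × 10⁻³ = 2376 kg/d removed.
So the net sludge growth is P_X = 0.1064 × 2376 = 252.7 kg VSS/d.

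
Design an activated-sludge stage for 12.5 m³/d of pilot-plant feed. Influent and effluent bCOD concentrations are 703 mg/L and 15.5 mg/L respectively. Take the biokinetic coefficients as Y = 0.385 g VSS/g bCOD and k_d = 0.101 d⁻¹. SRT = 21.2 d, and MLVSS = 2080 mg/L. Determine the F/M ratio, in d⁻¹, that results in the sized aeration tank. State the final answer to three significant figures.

F/M ≈ 0.394 d⁻¹

Rearranging the biomass balance for a CMAS with decay, V = Y·Q·ΔS·θ_c / [X·(1+k_d θ_c)] = 0.385 × 12.5 × (703 − 15.5) × 21.2 / [2080 × (1 + 0.101 × 21.2)] = 7.01×10^4 / 6534 = 10.74 m³.
Food-to-microorganism ratio F/M = Q S₀ / (V X) = 12.5 × 703 / (10.74 × 2080) = 0.3935 d⁻¹.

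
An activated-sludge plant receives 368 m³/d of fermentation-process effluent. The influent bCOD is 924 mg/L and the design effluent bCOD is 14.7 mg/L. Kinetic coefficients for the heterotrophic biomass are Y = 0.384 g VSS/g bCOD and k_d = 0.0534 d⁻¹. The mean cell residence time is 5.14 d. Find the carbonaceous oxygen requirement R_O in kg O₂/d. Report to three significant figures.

R_O ≈ 191 kg O₂/d

Observed yield with endogenous decay: Y_obs = Y / (1 + k_d·θ_c) = 0.384 / (1 + 0.0534 × 5.14) = 0.384 / 1.274 = 0.3013 g VSS/g bCOD.
Mass of bCOD removed per day: Q(S₀ − S) = 368 × 909.3 g/m³ = 334.6 kg/d.
Biomass synthesised: P_X = Y_obs × 334.6 = 100.8 kg VSS/d.
R_O = Q·(S₀ − S) − 1.42·P_X = 334.6 − 1.42 × 100.8 = 191.5 kg O₂/d.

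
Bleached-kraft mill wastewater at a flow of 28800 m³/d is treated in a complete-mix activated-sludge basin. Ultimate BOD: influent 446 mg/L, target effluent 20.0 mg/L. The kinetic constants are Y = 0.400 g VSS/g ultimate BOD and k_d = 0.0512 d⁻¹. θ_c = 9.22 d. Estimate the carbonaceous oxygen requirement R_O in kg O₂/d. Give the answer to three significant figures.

The observed yield is Y_obs = Y/(1 + k_d·θ_c) = 0.400 / (1 + 0.0512 × 9.22) = 0.400 / 1.472 = 0.2717 g VSS per g ultimate BOD removed.
Q·(S₀ − S) = 28800 × (446 − 20.0) × 10⁻³ = 12269 kg/d removed.
P_X = Y_obs·Q·(S₀ − S) = 0.2717 × 12269 = 3334 kg VSS/d.
R_O = Q·ΔS − 1.42 P_X = 12269 − 4734 = 7535 kg O₂/d.

R_O ≈ 7530 kg O₂/d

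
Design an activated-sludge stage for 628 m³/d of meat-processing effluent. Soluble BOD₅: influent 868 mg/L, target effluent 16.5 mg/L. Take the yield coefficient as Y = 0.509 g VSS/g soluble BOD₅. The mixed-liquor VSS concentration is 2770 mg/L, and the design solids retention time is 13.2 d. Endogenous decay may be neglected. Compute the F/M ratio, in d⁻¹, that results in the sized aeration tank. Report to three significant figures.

F/M ≈ 0.152 d⁻¹

With k_d = 0 the design equation reduces to V = Y Q (S₀−S) θ_c / X = 0.509 × 628 × (868 − 16.5) × 13.2 / 2770 = 1297 m³.
F/M = Q·S₀ / (V·X) = 628 × 868 / (1297 × 2770) = 0.1517 g soluble BOD₅·(g VSS·d)⁻¹.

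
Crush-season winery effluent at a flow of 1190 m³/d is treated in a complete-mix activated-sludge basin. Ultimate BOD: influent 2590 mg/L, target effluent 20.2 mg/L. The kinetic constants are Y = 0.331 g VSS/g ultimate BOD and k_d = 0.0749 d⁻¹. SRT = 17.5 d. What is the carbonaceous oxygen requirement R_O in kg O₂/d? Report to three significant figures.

R_O ≈ 2440 kg O₂/d

Observed yield with endogenous decay: Y_obs = Y / (1 + k_d·θ_c) = 0.331 / (1 + 0.0749 × 17.5) = 0.331 / 2.311 = 0.1432 g VSS/g ultimate BOD.
Q·(S₀ − S) = 1190 × (2590 − 20.2) × 10⁻³ = 3058 kg/d removed.
Net sludge production P_X = 0.1432 × 3058 = 438.0 kg VSS/d.
R_O = Q·ΔS − 1.42 P_X = 3058 − 622.0 = 2436 kg O₂/d.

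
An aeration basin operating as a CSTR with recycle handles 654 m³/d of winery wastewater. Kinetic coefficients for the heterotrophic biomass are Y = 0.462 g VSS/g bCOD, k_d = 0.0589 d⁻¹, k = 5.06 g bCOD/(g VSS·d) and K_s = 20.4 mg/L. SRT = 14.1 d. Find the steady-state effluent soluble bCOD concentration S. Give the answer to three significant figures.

Effluent substrate depends only on kinetics and SRT: S = K_s(1 + k_d θ_c) / [θ_c(Yk − k_d) − 1] = 20.4 × (1 + 0.0589 × 14.1) / [14.1 × (0.462 × 5.06 − 0.0589) − 1] = 37.34 / 31.13 = 1.199 mg/L.

S ≈ 1.20 mg/L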